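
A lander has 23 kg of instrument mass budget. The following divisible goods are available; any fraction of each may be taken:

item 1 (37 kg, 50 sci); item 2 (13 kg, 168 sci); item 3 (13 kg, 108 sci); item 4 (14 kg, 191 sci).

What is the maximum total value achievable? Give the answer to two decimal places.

Take in order of value per unit:
- item 4 (191/14 per unit): all 14 → value 191, running total 191.00
- item 2 (168/13 per unit): 9 of 13 → value 9×168/13 = 116.3077, running total 307.31
Total 307.31.

307.31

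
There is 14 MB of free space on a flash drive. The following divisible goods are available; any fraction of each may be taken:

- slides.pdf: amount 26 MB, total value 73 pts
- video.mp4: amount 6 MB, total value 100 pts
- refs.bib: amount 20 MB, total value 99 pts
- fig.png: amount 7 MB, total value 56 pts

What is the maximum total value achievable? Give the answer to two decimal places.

Take in order of value per unit:
- video.mp4 (100/6 per unit): all 6 → value 100, running total 100.00
- fig.png (56/7 per unit): all 7 → value 56, running total 156.00
- refs.bib (99/20 per unit): 1 of 20 → value 1×99/20 = 4.9500, running total 160.95
Total 160.95.

160.95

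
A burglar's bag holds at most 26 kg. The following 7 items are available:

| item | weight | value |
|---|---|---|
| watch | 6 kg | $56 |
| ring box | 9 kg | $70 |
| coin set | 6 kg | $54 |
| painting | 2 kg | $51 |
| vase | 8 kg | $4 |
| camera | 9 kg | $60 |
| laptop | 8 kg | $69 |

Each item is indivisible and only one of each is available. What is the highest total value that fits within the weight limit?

This is a 0/1 knapsack; check combinations near the capacity.
- watch+ring box+painting+laptop: weight 6+9+2+8=25, value 56+70+51+69=246
- ring box+coin set+painting+laptop: weight 9+6+2+8=25, value 70+54+51+69=244
- watch+ring box+painting+camera: weight 6+9+2+9=26, value 56+70+51+60=237
- watch+painting+camera+laptop: weight 6+2+9+8=25, value 56+51+60+69=236
- ring box+coin set+painting+camera: weight 9+6+2+9=26, value 70+54+51+60=235
Best: $246.

$246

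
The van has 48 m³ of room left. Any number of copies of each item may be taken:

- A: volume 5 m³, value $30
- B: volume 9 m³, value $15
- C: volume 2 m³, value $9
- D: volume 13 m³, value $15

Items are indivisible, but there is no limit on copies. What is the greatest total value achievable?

Best value-per-unit is A at 30/5; filling with it alone gives 9×30 = 270.
Optimal mix: 9×A + 1×C → volume 47, value 279.

$279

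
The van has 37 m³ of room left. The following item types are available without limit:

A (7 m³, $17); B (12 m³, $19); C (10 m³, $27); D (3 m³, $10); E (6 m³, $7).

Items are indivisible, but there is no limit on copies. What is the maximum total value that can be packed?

Best value-per-unit is D at 10/3, and filling with it alone uses volume 12×3=36. No mix of the others beats 12×10 = 120.

$120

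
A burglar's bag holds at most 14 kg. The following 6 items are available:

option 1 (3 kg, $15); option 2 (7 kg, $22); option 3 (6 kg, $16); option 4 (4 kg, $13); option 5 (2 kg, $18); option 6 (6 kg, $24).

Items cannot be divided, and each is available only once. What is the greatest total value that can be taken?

Check high-value combinations within 14 kg:
- option 3+option 5+option 6: weight 6+2+6=14, value 16+18+24=58
- option 1+option 5+option 6: weight 3+2+6=11, value 15+18+24=57
- option 1+option 2+option 5: weight 3+7+2=12, value 15+22+18=55
- option 4+option 5+option 6: weight 4+2+6=12, value 13+18+24=55
Best: $58.

$58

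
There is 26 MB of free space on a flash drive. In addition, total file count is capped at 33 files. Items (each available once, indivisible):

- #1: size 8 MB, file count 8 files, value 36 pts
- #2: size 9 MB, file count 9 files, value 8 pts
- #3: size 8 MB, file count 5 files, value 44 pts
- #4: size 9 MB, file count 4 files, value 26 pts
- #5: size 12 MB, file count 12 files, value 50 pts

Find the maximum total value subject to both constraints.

106 pts

Feasible sets respecting both limits:
- #1+#3+#4: size 25, file count 17, value 106
- #3+#5: size 20, file count 17, value 94
- #1+#2+#3: size 25, file count 22, value 88
- #1+#5: size 20, file count 20, value 86
Best: 106 pts.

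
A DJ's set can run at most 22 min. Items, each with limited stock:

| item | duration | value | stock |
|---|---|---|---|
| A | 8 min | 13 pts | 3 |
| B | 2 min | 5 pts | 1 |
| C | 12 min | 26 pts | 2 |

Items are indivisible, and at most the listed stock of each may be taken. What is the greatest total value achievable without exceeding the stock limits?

44 pts

Best selections within duration 22 and stock limits:
- 1×A + 1×B + 1×C: duration 22, value 44
- 1×A + 1×C: duration 20, value 39
- 1×B + 1×C: duration 14, value 31
- 2×A + 1×B: duration 18, value 31
Best: 44 pts.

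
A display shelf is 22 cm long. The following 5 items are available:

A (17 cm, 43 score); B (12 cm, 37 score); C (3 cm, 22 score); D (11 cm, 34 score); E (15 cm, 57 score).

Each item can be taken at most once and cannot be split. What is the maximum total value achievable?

79 score

Check high-value combinations within 22 cm:
- C+E: length 3+15=18, value 22+57=79
- A+C: length 17+3=20, value 43+22=65
- B+C: length 12+3=15, value 37+22=59
- E: length 15, value 57
- C+D: length 3+11=14, value 22+34=56
Best: 79 score.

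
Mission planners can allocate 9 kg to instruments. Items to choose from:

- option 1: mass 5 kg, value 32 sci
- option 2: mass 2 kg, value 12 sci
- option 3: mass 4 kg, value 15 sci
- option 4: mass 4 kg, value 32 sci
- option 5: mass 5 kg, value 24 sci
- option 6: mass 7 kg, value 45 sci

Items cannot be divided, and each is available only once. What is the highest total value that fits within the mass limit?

Check high-value combinations within 9 kg:
- option 1+option 4: mass 5+4=9, value 32+32=64
- option 2+option 6: mass 2+7=9, value 12+45=57
- option 4+option 5: mass 4+5=9, value 32+24=56
Best: 64 sci.

64 sci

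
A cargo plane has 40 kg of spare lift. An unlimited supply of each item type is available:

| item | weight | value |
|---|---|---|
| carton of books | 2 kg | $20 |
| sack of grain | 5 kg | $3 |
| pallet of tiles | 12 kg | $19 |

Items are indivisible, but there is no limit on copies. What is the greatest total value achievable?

$400

Best value-per-unit is carton of books at 20/2, and filling with it alone uses weight 20×2=40. No mix of the others beats 20×20 = 400.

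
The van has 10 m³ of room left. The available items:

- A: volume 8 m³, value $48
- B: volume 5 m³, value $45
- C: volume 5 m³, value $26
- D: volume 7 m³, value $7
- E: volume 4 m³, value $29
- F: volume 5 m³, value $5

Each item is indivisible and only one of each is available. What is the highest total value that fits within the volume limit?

Check high-value combinations within 10 m³:
- B+E: volume 5+4=9, value 45+29=74
- B+C: volume 5+5=10, value 45+26=71
- C+E: volume 5+4=9, value 26+29=55
- B+F: volume 5+5=10, value 45+5=50
- A: volume 8, value 48
Best: $74.

$74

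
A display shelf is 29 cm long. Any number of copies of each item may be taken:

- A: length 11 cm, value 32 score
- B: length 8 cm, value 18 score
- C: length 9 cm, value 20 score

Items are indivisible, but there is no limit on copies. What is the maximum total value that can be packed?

72 score

Best value-per-unit is A at 32/11; filling with it alone gives 2×32 = 64.
Optimal mix: 1×A + 2×C → length 29, value 72.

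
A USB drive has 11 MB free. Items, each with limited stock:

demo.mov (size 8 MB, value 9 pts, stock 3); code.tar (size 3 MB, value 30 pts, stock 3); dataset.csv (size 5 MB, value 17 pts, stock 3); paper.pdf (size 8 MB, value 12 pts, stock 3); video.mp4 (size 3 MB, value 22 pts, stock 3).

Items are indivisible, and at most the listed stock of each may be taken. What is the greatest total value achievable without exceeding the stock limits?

Best selections within size 11 and stock limits:
- 3×code.tar: size 9, value 90
- 2×code.tar + 1×video.mp4: size 9, value 82
- 2×code.tar + 1×dataset.csv: size 11, value 77
Best: 90 pts.

90 pts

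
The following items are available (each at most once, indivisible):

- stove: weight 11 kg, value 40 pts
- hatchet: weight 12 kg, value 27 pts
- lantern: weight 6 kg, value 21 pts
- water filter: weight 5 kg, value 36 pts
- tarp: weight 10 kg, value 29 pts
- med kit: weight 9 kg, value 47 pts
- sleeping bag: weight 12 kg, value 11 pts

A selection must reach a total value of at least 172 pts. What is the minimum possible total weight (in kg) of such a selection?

Subsets with value ≥ 172, sorted by total weight:
- stove+lantern+water filter+tarp+med kit: weight 41, value 173
- stove+hatchet+water filter+tarp+med kit: weight 47, value 179
Minimum weight: 41 kg.

41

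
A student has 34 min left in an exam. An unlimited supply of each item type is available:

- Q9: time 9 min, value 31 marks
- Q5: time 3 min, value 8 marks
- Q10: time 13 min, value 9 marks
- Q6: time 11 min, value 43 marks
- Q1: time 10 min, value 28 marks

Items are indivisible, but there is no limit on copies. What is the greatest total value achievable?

Best value-per-unit is Q6 at 43/11, and filling with it alone uses time 3×11=33. No mix of the others beats 3×43 = 129.

129 marks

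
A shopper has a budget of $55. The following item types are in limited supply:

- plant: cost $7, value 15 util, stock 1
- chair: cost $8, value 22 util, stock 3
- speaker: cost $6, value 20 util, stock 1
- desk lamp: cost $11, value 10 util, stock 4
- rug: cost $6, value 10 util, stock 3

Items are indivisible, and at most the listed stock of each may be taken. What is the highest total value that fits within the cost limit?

Best selections within cost 55 and stock limits:
- 1×plant + 3×chair + 1×speaker + 3×rug: cost 55, value 131
- 1×plant + 3×chair + 1×speaker + 2×rug: cost 49, value 121
Best: 131 util.

131 util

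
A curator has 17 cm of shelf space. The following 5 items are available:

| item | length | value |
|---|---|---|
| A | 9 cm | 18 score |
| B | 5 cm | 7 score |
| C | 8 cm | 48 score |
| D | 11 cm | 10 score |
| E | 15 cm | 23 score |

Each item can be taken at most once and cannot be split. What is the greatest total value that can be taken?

66 score

Check high-value combinations within 17 cm:
- A+C: length 9+8=17, value 18+48=66
- B+C: length 5+8=13, value 7+48=55
- C: length 8, value 48
- A+B: length 9+5=14, value 18+7=25
- E: length 15, value 23
Best: 66 score.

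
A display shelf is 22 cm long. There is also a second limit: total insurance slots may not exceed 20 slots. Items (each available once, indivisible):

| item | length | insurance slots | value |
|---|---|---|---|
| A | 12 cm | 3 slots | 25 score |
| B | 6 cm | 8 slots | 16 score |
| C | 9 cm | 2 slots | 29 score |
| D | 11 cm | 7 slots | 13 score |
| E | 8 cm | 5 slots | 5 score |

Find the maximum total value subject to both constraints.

54 score

Feasible sets respecting both limits:
- A+C: length 21, insurance slots 5, value 54
- B+C: length 15, insurance slots 10, value 45
- C+D: length 20, insurance slots 9, value 42
- A+B: length 18, insurance slots 11, value 41
Best: 54 score.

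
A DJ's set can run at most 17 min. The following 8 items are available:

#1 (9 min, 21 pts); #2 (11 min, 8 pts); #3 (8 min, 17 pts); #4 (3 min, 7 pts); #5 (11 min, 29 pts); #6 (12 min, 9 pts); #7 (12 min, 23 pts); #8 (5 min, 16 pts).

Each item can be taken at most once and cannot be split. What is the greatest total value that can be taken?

Check high-value combinations within 17 min:
- #5+#8: duration 11+5=16, value 29+16=45
- #1+#4+#8: duration 9+3+5=17, value 21+7+16=44
- #3+#4+#8: duration 8+3+5=16, value 17+7+16=40
- #7+#8: duration 12+5=17, value 23+16=39
Best: 45 pts.

45 pts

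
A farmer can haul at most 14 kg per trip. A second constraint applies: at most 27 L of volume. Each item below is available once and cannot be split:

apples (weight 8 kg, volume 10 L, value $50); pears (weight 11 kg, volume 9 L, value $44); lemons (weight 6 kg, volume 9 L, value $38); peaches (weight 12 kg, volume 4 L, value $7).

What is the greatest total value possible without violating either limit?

$88

Feasible sets respecting both limits:
- apples+lemons: weight 14, volume 19, value 88
- apples: weight 8, volume 10, value 50
- pears: weight 11, volume 9, value 44
Best: $88.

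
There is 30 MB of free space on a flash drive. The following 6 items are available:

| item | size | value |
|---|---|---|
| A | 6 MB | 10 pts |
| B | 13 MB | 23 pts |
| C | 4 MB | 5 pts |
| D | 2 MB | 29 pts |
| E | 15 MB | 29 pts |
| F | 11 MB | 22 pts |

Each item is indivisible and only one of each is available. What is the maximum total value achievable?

Check high-value combinations within 30 MB:
- B+D+E: size 13+2+15=30, value 23+29+29=81
- D+E+F: size 2+15+11=28, value 29+29+22=80
- B+C+D+F: size 13+4+2+11=30, value 23+5+29+22=79
- B+D+F: size 13+2+11=26, value 23+29+22=74
Best: 81 pts.

81 pts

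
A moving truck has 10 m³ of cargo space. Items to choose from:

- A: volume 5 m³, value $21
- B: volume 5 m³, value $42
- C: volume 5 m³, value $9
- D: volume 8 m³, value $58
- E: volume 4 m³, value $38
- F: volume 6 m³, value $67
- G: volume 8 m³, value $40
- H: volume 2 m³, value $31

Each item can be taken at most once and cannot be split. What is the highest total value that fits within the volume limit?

Check high-value combinations within 10 m³:
- E+F: volume 4+6=10, value 38+67=105
- F+H: volume 6+2=8, value 67+31=98
- D+H: volume 8+2=10, value 58+31=89
Best: $105.

$105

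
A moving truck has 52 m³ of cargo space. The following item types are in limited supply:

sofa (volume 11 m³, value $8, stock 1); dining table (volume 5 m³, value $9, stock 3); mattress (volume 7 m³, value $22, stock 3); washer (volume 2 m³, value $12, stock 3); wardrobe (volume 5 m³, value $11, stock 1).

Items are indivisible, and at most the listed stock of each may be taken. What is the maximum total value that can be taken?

Best selections within volume 52 and stock limits:
- 3×dining table + 3×mattress + 3×washer + 1×wardrobe: volume 47, value 140
- 2×dining table + 3×mattress + 3×washer + 1×wardrobe: volume 42, value 131
Best: $140.

$140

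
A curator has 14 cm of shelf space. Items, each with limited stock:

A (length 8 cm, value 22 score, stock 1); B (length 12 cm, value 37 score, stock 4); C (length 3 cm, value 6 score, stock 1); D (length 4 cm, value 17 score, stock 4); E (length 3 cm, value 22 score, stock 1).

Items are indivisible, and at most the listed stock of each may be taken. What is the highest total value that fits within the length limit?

62 score

Top feasible selections:
- 1×C + 2×D + 1×E: length 14, value 62
- 2×D + 1×E: length 11, value 56
- 3×D: length 12, value 51
Best: 62 score.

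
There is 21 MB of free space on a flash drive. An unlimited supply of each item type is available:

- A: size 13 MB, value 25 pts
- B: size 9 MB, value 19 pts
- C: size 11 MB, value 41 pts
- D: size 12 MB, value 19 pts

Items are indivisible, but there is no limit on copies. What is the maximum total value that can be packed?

60 pts

Best value-per-unit is C at 41/11; filling with it alone gives 1×41 = 41.
Optimal mix: 1×B + 1×C → size 20, value 60.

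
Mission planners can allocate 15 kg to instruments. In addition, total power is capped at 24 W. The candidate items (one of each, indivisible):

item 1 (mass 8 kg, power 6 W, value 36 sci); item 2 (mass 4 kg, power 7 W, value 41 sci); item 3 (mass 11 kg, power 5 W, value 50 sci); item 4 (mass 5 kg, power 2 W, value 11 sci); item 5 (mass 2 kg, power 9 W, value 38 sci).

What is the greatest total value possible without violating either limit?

115 sci

Feasible sets respecting both limits:
- item 1+item 2+item 5: mass 14, power 22, value 115
- item 2+item 3: mass 15, power 12, value 91
- item 2+item 4+item 5: mass 11, power 18, value 90
Best: 115 sci.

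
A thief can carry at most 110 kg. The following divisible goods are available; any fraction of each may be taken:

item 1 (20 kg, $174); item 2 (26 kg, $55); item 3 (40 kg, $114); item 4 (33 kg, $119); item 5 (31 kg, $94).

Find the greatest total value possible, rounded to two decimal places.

Take in order of value per unit:
- item 1 (174/20 per unit): all 20 → value 174, running total 174.00
- item 4 (119/33 per unit): all 33 → value 119, running total 293.00
- item 5 (94/31 per unit): all 31 → value 94, running total 387.00
- item 3 (114/40 per unit): 26 of 40 → value 26×114/40 = 74.1000, running total 461.10
Total 461.10.

461.10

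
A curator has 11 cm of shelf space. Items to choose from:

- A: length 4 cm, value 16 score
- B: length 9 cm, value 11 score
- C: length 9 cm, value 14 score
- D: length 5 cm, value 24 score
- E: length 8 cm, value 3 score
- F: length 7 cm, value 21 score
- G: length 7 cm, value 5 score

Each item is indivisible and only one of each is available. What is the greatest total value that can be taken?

40 score

This is a 0/1 knapsack; check combinations near the capacity.
- A+D: length 4+5=9, value 16+24=40
- A+F: length 4+7=11, value 16+21=37
- D: length 5, value 24
- F: length 7, value 21
- A+G: length 4+7=11, value 16+5=21
Best: 40 score.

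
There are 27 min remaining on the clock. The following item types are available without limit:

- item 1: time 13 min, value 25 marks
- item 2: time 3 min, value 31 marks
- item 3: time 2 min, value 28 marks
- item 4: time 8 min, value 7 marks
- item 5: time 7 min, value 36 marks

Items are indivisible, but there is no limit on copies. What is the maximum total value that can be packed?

Best value-per-unit is item 3 at 28/2; filling with it alone gives 13×28 = 364.
Optimal mix: 1×item 2 + 12×item 3 → time 27, value 367.

367 marks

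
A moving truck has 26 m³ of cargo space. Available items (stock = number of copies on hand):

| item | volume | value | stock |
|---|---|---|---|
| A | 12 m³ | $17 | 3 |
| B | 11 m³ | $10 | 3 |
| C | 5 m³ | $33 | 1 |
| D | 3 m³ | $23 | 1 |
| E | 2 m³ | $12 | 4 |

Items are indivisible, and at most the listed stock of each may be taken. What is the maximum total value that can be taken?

$109

Top feasible selections:
- 1×A + 1×C + 1×D + 3×E: volume 26, value 109
- 1×C + 1×D + 4×E: volume 16, value 104
- 1×B + 1×C + 1×D + 3×E: volume 25, value 102
- 1×A + 1×C + 4×E: volume 25, value 98
Best: $109.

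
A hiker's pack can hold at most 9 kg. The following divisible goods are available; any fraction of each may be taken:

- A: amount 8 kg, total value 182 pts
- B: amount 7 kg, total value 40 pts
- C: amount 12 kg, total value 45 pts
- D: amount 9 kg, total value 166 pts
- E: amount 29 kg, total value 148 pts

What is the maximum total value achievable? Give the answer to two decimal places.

200.44

Take in order of value per unit:
- A (182/8 per unit): all 8 → value 182, running total 182.00
- D (166/9 per unit): 1 of 9 → value 1×166/9 = 18.4444, running total 200.44
Total 200.44.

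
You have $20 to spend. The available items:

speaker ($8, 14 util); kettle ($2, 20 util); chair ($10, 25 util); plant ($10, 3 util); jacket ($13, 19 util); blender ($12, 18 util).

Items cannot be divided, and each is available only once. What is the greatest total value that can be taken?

This is a 0/1 knapsack; check combinations near the capacity.
- speaker+kettle+chair: cost 8+2+10=20, value 14+20+25=59
- kettle+chair: cost 2+10=12, value 20+25=45
- kettle+jacket: cost 2+13=15, value 20+19=39
Best: 59 util.

59 util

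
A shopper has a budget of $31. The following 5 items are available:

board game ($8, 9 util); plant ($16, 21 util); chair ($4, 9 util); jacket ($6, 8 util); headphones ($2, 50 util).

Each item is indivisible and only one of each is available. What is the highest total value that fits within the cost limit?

89 util

Check high-value combinations within $31:
- board game+plant+chair+headphones: cost 8+16+4+2=30, value 9+21+9+50=89
- plant+chair+jacket+headphones: cost 16+4+6+2=28, value 21+9+8+50=88
- plant+chair+headphones: cost 16+4+2=22, value 21+9+50=80
- board game+plant+headphones: cost 8+16+2=26, value 9+21+50=80
- plant+jacket+headphones: cost 16+6+2=24, value 21+8+50=79
Best: 89 util.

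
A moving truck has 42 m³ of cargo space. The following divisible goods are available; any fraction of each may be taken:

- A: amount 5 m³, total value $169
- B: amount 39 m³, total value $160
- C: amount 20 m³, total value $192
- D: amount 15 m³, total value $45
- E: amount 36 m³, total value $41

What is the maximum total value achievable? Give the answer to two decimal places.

430.74

Take in order of value per unit:
- A (169/5 per unit): all 5 → value 169, running total 169.00
- C (192/20 per unit): all 20 → value 192, running total 361.00
- B (160/39 per unit): 17 of 39 → value 17×160/39 = 69.7436, running total 430.74
Total 430.74.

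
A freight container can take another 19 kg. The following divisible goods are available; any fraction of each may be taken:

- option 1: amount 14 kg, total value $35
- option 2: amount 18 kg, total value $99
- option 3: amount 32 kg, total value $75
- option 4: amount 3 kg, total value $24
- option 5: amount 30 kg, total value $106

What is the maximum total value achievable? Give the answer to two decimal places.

112.00

Take in order of value per unit:
- option 4 (24/3 per unit): all 3 → value 24, running total 24.00
- option 2 (99/18 per unit): 16 of 18 → value 16×99/18 = 88.0000, running total 112.00
Total 112.00.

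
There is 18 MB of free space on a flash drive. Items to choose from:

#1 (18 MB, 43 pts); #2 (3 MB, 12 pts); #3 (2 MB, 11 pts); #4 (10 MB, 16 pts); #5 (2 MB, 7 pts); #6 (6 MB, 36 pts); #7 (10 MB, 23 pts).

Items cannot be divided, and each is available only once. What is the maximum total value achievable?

70 pts

Check high-value combinations within 18 MB:
- #3+#6+#7: size 2+6+10=18, value 11+36+23=70
- #2+#3+#5+#6: size 3+2+2+6=13, value 12+11+7+36=66
- #5+#6+#7: size 2+6+10=18, value 7+36+23=66
Best: 70 pts.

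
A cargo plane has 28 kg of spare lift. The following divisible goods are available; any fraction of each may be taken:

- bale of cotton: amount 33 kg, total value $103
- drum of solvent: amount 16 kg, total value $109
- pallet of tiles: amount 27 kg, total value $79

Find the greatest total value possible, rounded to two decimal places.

146.45

Take in order of value per unit:
- drum of solvent (109/16 per unit): all 16 → value 109, running total 109.00
- bale of cotton (103/33 per unit): 12 of 33 → value 12×103/33 = 37.4545, running total 146.45
Total 146.45.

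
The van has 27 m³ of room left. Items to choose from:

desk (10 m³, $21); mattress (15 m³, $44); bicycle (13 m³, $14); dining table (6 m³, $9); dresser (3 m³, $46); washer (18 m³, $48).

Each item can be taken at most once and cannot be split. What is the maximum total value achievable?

$103

Check high-value combinations within 27 m³:
- dining table+dresser+washer: volume 6+3+18=27, value 9+46+48=103
- mattress+dining table+dresser: volume 15+6+3=24, value 44+9+46=99
- dresser+washer: volume 3+18=21, value 46+48=94
- mattress+dresser: volume 15+3=18, value 44+46=90
Best: $103.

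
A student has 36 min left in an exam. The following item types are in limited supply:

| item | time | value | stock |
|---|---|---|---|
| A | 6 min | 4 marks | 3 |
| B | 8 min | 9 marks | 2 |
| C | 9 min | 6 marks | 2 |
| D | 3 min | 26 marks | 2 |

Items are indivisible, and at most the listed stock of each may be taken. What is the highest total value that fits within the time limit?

Top feasible selections:
- 2×A + 2×B + 2×D: time 34, value 78
- 2×B + 1×C + 2×D: time 31, value 76
- 2×A + 1×B + 1×C + 2×D: time 35, value 75
- 1×A + 2×B + 2×D: time 28, value 74
Best: 78 marks.

78 marks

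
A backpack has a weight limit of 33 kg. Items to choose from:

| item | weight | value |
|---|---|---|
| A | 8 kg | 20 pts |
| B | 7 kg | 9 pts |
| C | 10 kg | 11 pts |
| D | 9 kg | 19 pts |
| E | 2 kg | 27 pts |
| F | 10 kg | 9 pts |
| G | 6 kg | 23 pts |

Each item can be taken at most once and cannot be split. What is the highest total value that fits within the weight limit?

Check high-value combinations within 33 kg:
- A+B+D+E+G: weight 8+7+9+2+6=32, value 20+9+19+27+23=98
- A+B+C+E+G: weight 8+7+10+2+6=33, value 20+9+11+27+23=90
- A+D+E+G: weight 8+9+2+6=25, value 20+19+27+23=89
- A+B+E+F+G: weight 8+7+2+10+6=33, value 20+9+27+9+23=88
- A+C+E+G: weight 8+10+2+6=26, value 20+11+27+23=81
Best: 98 pts.

98 pts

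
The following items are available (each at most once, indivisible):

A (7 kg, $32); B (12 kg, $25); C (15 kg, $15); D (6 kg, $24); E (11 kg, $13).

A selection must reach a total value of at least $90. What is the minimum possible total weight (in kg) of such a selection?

36

Subsets with value ≥ 90, sorted by total weight:
- A+B+D+E: weight 36, value 94
- A+B+C+D: weight 40, value 96
- A+B+C+D+E: weight 51, value 109
Minimum weight: 36 kg.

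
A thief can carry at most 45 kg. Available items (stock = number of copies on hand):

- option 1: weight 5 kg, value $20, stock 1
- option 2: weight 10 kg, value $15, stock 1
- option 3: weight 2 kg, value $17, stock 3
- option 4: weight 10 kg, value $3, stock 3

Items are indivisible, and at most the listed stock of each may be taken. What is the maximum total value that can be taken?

$92

Best selections within weight 45 and stock limits:
- 1×option 1 + 1×option 2 + 3×option 3 + 2×option 4: weight 41, value 92
- 1×option 1 + 1×option 2 + 3×option 3 + 1×option 4: weight 31, value 89
Best: $92.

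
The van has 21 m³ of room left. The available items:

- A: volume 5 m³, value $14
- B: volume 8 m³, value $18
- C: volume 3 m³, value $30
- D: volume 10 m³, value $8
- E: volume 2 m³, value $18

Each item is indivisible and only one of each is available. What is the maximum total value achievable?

Check high-value combinations within 21 m³:
- A+B+C+E: volume 5+8+3+2=18, value 14+18+30+18=80
- A+C+D+E: volume 5+3+10+2=20, value 14+30+8+18=70
- B+C+E: volume 8+3+2=13, value 18+30+18=66
Best: $80.

$80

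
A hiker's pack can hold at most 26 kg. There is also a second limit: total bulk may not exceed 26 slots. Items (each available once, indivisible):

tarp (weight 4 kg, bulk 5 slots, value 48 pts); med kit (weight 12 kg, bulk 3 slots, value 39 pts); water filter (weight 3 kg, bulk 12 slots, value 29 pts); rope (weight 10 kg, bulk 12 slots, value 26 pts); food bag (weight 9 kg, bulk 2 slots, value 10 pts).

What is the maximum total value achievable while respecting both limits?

116 pts

Feasible sets respecting both limits:
- tarp+med kit+water filter: weight 19, bulk 20, value 116
- tarp+med kit+rope: weight 26, bulk 20, value 113
- tarp+med kit+food bag: weight 25, bulk 10, value 97
- tarp+med kit: weight 16, bulk 8, value 87
Best: 116 pts.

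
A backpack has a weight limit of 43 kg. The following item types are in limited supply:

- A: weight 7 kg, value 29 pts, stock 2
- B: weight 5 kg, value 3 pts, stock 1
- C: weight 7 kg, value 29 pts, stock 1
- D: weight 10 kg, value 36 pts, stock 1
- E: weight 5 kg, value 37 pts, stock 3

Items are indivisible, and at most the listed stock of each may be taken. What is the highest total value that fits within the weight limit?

205 pts

Best selections within weight 43 and stock limits:
- 1×A + 1×C + 1×D + 3×E: weight 39, value 205
- 2×A + 1×D + 3×E: weight 39, value 205
- 2×A + 1×B + 1×C + 3×E: weight 41, value 201
- 2×A + 1×C + 3×E: weight 36, value 198
Best: 205 pts.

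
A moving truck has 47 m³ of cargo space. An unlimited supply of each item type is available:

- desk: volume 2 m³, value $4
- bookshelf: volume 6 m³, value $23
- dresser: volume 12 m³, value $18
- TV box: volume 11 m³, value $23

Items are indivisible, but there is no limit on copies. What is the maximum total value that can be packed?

$169

Best value-per-unit is bookshelf at 23/6; filling with it alone gives 7×23 = 161.
Optimal mix: 2×desk + 7×bookshelf → volume 46, value 169.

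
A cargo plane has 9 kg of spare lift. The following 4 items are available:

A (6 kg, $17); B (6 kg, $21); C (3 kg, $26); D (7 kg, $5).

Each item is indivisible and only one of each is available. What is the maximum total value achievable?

$47

Check high-value combinations within 9 kg:
- B+C: weight 6+3=9, value 21+26=47
- A+C: weight 6+3=9, value 17+26=43
- C: weight 3, value 26
- B: weight 6, value 21
- A: weight 6, value 17
Best: $47.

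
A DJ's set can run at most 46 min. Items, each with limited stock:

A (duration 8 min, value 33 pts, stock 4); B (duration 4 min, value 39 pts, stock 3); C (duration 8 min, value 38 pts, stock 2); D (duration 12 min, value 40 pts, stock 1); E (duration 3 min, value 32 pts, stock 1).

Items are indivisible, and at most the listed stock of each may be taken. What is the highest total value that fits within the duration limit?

265 pts

Best selections within duration 46 and stock limits:
- 3×B + 2×C + 1×D + 1×E: duration 43, value 265
- 1×A + 3×B + 1×C + 1×D + 1×E: duration 43, value 260
Best: 265 pts.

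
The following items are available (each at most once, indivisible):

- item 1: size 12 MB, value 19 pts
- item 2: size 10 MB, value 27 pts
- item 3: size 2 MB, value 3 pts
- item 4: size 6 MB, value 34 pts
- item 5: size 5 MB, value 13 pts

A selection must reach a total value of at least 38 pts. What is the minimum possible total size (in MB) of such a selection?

Subsets with value ≥ 38, sorted by total size:
- item 4+item 5: size 11, value 47
- item 3+item 4+item 5: size 13, value 50
- item 2+item 5: size 15, value 40
Minimum size: 11 MB.

11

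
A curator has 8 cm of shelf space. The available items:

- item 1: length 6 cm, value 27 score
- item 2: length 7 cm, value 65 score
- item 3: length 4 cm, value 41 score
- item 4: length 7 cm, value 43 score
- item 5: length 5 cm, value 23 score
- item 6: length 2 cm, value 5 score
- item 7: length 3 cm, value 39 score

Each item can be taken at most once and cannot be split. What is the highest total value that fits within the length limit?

80 score

Check high-value combinations within 8 cm:
- item 3+item 7: length 4+3=7, value 41+39=80
- item 2: length 7, value 65
- item 5+item 7: length 5+3=8, value 23+39=62
Best: 80 score.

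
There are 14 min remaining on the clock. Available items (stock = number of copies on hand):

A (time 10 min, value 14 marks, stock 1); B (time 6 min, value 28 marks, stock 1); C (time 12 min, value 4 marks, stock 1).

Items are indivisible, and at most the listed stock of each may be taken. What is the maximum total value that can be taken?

Best selections within time 14 and stock limits:
- 1×B: time 6, value 28
- 1×A: time 10, value 14
Best: 28 marks.

28 marks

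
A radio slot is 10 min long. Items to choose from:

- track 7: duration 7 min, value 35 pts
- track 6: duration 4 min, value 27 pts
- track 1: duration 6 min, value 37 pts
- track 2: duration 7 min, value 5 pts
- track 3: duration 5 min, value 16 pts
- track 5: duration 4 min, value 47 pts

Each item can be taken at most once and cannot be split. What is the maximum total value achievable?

84 pts

This is a 0/1 knapsack; check combinations near the capacity.
- track 1+track 5: duration 6+4=10, value 37+47=84
- track 6+track 5: duration 4+4=8, value 27+47=74
- track 6+track 1: duration 4+6=10, value 27+37=64
Best: 84 pts.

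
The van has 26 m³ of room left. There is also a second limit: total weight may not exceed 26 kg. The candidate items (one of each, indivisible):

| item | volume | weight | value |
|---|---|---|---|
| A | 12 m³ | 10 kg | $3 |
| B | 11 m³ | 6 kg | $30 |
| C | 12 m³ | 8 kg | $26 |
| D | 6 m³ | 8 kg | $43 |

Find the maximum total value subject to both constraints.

Feasible sets respecting both limits:
- B+D: volume 17, weight 14, value 73
- C+D: volume 18, weight 16, value 69
- B+C: volume 23, weight 14, value 56
- A+D: volume 18, weight 18, value 46
Best: $73.

$73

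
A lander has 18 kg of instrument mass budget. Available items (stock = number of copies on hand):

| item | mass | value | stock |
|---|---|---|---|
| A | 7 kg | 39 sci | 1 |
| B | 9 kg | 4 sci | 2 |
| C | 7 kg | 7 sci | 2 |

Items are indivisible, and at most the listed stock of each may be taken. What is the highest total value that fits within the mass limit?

Best selections within mass 18 and stock limits:
- 1×A + 1×C: mass 14, value 46
- 1×A + 1×B: mass 16, value 43
Best: 46 sci.

46 sci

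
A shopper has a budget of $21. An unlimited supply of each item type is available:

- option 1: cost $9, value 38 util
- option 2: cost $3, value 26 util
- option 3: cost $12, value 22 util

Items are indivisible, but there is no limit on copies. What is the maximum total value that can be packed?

Best value-per-unit is option 2 at 26/3, and filling with it alone uses cost 7×3=21. No mix of the others beats 7×26 = 182.

182 util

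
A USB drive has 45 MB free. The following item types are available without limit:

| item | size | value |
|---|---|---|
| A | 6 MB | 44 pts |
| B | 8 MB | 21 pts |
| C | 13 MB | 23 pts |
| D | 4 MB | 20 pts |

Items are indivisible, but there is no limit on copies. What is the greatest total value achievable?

308 pts

Best value-per-unit is A at 44/6, and filling with it alone uses size 7×6=42. No mix of the others beats 7×44 = 308.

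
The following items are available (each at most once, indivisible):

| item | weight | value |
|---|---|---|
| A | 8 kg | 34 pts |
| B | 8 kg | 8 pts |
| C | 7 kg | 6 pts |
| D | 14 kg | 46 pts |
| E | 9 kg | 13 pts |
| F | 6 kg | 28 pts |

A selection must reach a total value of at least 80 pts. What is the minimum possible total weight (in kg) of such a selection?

Subsets with value ≥ 80, sorted by total weight:
- A+D: weight 22, value 80
- C+D+F: weight 27, value 80
- A+D+F: weight 28, value 108
Minimum weight: 22 kg.

22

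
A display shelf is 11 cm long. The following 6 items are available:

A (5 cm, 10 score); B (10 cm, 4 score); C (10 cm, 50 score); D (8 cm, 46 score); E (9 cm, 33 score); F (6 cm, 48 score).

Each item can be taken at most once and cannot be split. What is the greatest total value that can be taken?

Check high-value combinations within 11 cm:
- A+F: length 5+6=11, value 10+48=58
- C: length 10, value 50
- F: length 6, value 48
- D: length 8, value 46
Best: 58 score.

58 score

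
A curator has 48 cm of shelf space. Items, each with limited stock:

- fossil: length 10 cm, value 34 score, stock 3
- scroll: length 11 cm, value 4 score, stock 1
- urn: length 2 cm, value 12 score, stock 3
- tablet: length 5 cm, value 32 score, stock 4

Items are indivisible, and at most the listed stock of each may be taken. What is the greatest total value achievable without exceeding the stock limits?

Top feasible selections:
- 2×fossil + 3×urn + 4×tablet: length 46, value 232
- 2×fossil + 2×urn + 4×tablet: length 44, value 220
- 3×fossil + 1×urn + 3×tablet: length 47, value 210
- 2×fossil + 1×urn + 4×tablet: length 42, value 208
Best: 232 score.

232 score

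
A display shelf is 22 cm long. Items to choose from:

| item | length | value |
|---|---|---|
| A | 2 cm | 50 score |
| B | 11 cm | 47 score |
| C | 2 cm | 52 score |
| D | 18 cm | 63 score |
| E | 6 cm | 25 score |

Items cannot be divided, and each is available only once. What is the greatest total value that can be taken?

174 score

This is a 0/1 knapsack; check combinations near the capacity.
- A+B+C+E: length 2+11+2+6=21, value 50+47+52+25=174
- A+C+D: length 2+2+18=22, value 50+52+63=165
- A+B+C: length 2+11+2=15, value 50+47+52=149
- A+C+E: length 2+2+6=10, value 50+52+25=127
- B+C+E: length 11+2+6=19, value 47+52+25=124
Best: 174 score.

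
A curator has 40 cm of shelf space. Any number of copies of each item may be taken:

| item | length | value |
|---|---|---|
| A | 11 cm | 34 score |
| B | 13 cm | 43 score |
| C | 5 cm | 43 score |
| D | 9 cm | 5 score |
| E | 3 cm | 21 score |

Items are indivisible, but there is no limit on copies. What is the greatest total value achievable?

Best value-per-unit is C at 43/5, and filling with it alone uses length 8×5=40. No mix of the others beats 8×43 = 344.

344 score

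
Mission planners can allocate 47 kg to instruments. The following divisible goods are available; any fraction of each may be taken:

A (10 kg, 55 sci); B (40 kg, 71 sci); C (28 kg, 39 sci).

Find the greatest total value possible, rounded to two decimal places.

120.68

Take in order of value per unit:
- A (55/10 per unit): all 10 → value 55, running total 55.00
- B (71/40 per unit): 37 of 40 → value 37×71/40 = 65.6750, running total 120.68
Total 120.68.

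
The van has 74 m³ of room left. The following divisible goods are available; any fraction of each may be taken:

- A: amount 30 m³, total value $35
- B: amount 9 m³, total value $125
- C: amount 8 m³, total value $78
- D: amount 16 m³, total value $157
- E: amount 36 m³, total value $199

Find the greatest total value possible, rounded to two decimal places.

564.83

Take in order of value per unit:
- B (125/9 per unit): all 9 → value 125, running total 125.00
- D (157/16 per unit): all 16 → value 157, running total 282.00
- C (78/8 per unit): all 8 → value 78, running total 360.00
- E (199/36 per unit): all 36 → value 199, running total 559.00
- A (35/30 per unit): 5 of 30 → value 5×35/30 = 5.8333, running total 564.83
Total 564.83.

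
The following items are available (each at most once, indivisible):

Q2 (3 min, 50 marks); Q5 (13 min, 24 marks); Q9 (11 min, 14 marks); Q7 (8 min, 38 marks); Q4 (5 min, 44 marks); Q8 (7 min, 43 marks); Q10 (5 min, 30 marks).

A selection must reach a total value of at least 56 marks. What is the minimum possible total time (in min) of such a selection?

Subsets with value ≥ 56, sorted by total time:
- Q2+Q4: time 8, value 94
- Q2+Q10: time 8, value 80
- Q2+Q8: time 10, value 93
- Q4+Q10: time 10, value 74
Minimum time: 8 min.

8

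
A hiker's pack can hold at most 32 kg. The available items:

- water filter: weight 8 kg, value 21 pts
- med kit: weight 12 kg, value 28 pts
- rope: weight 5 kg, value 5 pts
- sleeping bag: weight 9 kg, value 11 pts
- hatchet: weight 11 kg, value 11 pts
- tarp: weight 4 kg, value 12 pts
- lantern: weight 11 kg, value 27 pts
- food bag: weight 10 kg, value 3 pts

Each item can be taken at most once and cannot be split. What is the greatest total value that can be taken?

76 pts

Check high-value combinations within 32 kg:
- water filter+med kit+lantern: weight 8+12+11=31, value 21+28+27=76
- med kit+rope+tarp+lantern: weight 12+5+4+11=32, value 28+5+12+27=72
- water filter+sleeping bag+tarp+lantern: weight 8+9+4+11=32, value 21+11+12+27=71
Best: 76 pts.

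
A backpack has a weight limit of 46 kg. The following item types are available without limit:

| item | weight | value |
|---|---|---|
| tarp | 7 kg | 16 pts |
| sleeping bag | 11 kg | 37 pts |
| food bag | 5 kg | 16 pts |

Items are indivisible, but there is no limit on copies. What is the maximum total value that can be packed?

Best value-per-unit is sleeping bag at 37/11; filling with it alone gives 4×37 = 148.
Optimal mix: 1×sleeping bag + 7×food bag → weight 46, value 149.

149 pts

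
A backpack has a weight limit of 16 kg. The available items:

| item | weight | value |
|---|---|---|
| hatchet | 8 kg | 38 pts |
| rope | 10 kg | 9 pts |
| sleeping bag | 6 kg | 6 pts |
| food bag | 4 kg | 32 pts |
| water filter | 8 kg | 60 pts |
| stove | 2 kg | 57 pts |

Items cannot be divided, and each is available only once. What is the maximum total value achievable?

Check high-value combinations within 16 kg:
- food bag+water filter+stove: weight 4+8+2=14, value 32+60+57=149
- hatchet+food bag+stove: weight 8+4+2=14, value 38+32+57=127
- sleeping bag+water filter+stove: weight 6+8+2=16, value 6+60+57=123
- water filter+stove: weight 8+2=10, value 60+57=117
Best: 149 pts.

149 pts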